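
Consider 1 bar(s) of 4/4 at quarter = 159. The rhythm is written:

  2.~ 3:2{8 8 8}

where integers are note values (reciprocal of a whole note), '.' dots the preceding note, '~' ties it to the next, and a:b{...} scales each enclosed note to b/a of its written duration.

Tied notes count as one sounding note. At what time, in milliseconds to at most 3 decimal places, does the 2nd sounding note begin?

1. 0.0ms @ 0 + 1257.862ms (10/3)
2. 1257.862ms @ 10/3 + 125.786ms (1/3)
3. 1383.648ms @ 11/3 + 125.786ms (1/3)

note 2 onset = 10/3b = 1257.862ms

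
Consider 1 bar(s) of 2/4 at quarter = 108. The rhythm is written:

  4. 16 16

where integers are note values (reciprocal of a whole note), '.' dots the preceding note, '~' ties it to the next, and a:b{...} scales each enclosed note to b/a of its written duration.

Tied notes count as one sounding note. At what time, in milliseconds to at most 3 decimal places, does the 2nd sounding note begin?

1. 0.0ms @ 0 + 833.333ms (3/2)
2. 833.333ms @ 3/2 + 138.889ms (1/4)
3. 972.222ms @ 7/4 + 138.889ms (1/4)

note 2 onset = 3/2b = 833.333ms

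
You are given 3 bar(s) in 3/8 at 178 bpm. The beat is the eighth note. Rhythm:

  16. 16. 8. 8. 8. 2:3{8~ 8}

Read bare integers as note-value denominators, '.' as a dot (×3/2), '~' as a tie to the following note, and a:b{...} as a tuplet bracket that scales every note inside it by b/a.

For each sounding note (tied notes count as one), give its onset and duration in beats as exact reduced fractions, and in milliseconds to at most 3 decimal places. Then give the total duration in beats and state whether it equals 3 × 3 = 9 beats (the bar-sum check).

1) 0.0ms=0b +252.809ms=3/4b
2) 252.809ms=3/4b +252.809ms=3/4b
3) 505.618ms=3/2b +505.618ms=3/2b
4) 1011.236ms=3b +505.618ms=3/2b
5) 1516.854ms=9/2b +505.618ms=3/2b
6) 2022.472ms=6b +1011.236ms=3b
Σ=9b of 9 (178bpm 3/8) — PASS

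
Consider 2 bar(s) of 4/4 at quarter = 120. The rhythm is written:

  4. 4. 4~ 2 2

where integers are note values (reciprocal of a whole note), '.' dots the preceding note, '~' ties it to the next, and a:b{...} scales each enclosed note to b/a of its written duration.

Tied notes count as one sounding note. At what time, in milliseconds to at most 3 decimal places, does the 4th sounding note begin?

1. 0.0ms @ 0 + 750.0ms (3/2)
2. 750.0ms @ 3/2 + 750.0ms (3/2)
3. 1500.0ms @ 3 + 1500.0ms (3)
4. 3000.0ms @ 6 + 1000.0ms (2)

note 4 onset = 6b = 3000.0ms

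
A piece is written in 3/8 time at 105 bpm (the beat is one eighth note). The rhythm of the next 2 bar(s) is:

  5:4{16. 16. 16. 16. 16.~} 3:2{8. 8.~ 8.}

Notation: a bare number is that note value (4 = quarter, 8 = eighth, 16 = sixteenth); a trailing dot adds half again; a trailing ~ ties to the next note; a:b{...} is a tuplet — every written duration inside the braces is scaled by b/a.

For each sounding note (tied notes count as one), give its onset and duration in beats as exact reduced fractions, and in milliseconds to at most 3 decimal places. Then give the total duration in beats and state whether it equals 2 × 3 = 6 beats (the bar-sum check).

1) 0.0ms=0b +342.857ms=3/5b
2) 342.857ms=3/5b +342.857ms=3/5b
3) 685.714ms=6/5b +342.857ms=3/5b
4) 1028.571ms=9/5b +342.857ms=3/5b
5) 1371.429ms=12/5b +914.286ms=8/5b
6) 2285.714ms=4b +1142.857ms=2b
Σ=6b of 6 (105bpm 3/8) — PASS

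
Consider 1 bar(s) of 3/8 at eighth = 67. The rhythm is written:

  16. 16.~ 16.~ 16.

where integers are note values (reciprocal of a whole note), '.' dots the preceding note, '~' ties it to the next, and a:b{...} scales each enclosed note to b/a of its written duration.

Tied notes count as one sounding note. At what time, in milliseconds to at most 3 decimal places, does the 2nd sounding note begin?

note 2 onset = 3/4b = 671.642ms

1. 0.0ms @ 0 + 671.642ms (3/4)
2. 671.642ms @ 3/4 + 2014.925ms (9/4)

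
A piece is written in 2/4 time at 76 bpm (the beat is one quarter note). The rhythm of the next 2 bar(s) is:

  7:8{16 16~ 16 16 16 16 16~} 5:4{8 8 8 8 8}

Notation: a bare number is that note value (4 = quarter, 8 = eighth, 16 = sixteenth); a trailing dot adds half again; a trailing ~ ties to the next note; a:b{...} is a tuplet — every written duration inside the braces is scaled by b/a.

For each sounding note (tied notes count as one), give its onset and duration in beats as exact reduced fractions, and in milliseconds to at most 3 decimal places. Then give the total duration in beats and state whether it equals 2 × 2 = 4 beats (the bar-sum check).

1) 0.0ms=0b +225.564ms=2/7b
2) 225.564ms=2/7b +451.128ms=4/7b
3) 676.692ms=6/7b +225.564ms=2/7b
4) 902.256ms=8/7b +225.564ms=2/7b
5) 1127.82ms=10/7b +225.564ms=2/7b
6) 1353.383ms=12/7b +541.353ms=24/35b
7) 1894.737ms=12/5b +315.789ms=2/5b
8) 2210.526ms=14/5b +315.789ms=2/5b
9) 2526.316ms=16/5b +315.789ms=2/5b
10) 2842.105ms=18/5b +315.789ms=2/5b
Σ=4b of 4 (76bpm 2/4) — PASS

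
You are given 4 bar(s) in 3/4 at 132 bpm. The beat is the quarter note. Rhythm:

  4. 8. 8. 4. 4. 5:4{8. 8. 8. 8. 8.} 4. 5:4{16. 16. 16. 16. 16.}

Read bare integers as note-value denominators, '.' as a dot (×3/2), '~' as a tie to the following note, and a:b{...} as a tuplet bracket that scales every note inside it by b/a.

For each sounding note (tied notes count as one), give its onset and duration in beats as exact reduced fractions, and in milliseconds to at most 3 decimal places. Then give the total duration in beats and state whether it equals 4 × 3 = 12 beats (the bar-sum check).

1) 0.0ms=0b +681.818ms=3/2b
2) 681.818ms=3/2b +340.909ms=3/4b
3) 1022.727ms=9/4b +340.909ms=3/4b
4) 1363.636ms=3b +681.818ms=3/2b
5) 2045.455ms=9/2b +681.818ms=3/2b
6) 2727.273ms=6b +272.727ms=3/5b
7) 3000.0ms=33/5b +272.727ms=3/5b
8) 3272.727ms=36/5b +272.727ms=3/5b
9) 3545.455ms=39/5b +272.727ms=3/5b
10) 3818.182ms=42/5b +272.727ms=3/5b
11) 4090.909ms=9b +681.818ms=3/2b
12) 4772.727ms=21/2b +136.364ms=3/10b
13) 4909.091ms=54/5b +136.364ms=3/10b
14) 5045.455ms=111/10b +136.364ms=3/10b
15) 5181.818ms=57/5b +136.364ms=3/10b
16) 5318.182ms=117/10b +136.364ms=3/10b
Σ=12b of 12 (132bpm 3/4) — PASS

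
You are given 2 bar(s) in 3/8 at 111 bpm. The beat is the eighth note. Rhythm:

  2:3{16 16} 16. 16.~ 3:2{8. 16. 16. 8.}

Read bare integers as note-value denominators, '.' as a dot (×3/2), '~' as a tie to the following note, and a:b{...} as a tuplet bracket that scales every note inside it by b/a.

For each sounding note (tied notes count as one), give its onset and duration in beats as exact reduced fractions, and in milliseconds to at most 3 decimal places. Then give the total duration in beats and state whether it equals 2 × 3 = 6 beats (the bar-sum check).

1) 0.0ms=0b +405.405ms=3/4b
2) 405.405ms=3/4b +405.405ms=3/4b
3) 810.811ms=3/2b +405.405ms=3/4b
4) 1216.216ms=9/4b +945.946ms=7/4b
5) 2162.162ms=4b +270.27ms=1/2b
6) 2432.432ms=9/2b +270.27ms=1/2b
7) 2702.703ms=5b +540.541ms=1b
Σ=6b of 6 (111bpm 3/8) — PASS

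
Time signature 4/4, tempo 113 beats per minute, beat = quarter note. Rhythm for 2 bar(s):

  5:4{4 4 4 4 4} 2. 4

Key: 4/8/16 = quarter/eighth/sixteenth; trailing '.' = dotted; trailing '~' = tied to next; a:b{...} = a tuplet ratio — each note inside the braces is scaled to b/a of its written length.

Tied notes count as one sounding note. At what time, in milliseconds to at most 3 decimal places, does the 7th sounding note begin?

1. 0.0ms @ 0 + 424.779ms (4/5)
2. 424.779ms @ 4/5 + 424.779ms (4/5)
3. 849.558ms @ 8/5 + 424.779ms (4/5)
4. 1274.336ms @ 12/5 + 424.779ms (4/5)
5. 1699.115ms @ 16/5 + 424.779ms (4/5)
6. 2123.894ms @ 4 + 1592.92ms (3)
7. 3716.814ms @ 7 + 530.973ms (1)

note 7 onset = 7b = 3716.814ms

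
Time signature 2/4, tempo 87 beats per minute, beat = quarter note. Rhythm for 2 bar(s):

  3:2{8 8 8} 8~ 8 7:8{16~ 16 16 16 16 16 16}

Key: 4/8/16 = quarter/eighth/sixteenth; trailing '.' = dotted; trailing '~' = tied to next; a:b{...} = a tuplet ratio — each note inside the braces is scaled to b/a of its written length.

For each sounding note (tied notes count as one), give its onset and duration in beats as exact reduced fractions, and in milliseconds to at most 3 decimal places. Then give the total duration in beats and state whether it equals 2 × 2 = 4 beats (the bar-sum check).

1) 0.0ms=0b +229.885ms=1/3b
2) 229.885ms=1/3b +229.885ms=1/3b
3) 459.77ms=2/3b +229.885ms=1/3b
4) 689.655ms=1b +689.655ms=1b
5) 1379.31ms=2b +394.089ms=4/7b
6) 1773.399ms=18/7b +197.044ms=2/7b
7) 1970.443ms=20/7b +197.044ms=2/7b
8) 2167.488ms=22/7b +197.044ms=2/7b
9) 2364.532ms=24/7b +197.044ms=2/7b
10) 2561.576ms=26/7b +197.044ms=2/7b
Σ=4b of 4 (87bpm 2/4) — PASS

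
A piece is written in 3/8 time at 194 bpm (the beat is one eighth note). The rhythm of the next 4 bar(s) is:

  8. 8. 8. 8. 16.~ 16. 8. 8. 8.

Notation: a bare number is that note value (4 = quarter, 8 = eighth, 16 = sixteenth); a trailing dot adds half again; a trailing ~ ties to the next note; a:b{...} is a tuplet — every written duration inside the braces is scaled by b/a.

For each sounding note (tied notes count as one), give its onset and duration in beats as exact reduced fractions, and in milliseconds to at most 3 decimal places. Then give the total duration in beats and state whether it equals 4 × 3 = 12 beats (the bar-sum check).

1) 0.0ms=0b +463.918ms=3/2b
2) 463.918ms=3/2b +463.918ms=3/2b
3) 927.835ms=3b +463.918ms=3/2b
4) 1391.753ms=9/2b +463.918ms=3/2b
5) 1855.67ms=6b +463.918ms=3/2b
6) 2319.588ms=15/2b +463.918ms=3/2b
7) 2783.505ms=9b +463.918ms=3/2b
8) 3247.423ms=21/2b +463.918ms=3/2b
Σ=12b of 12 (194bpm 3/8) — PASS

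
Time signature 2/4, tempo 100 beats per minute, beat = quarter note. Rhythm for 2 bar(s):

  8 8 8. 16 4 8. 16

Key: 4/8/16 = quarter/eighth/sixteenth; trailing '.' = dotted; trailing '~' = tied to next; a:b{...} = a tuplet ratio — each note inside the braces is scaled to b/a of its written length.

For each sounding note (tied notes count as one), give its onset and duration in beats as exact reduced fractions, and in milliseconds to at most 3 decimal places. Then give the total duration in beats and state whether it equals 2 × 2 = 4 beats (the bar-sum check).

1) 0.0ms=0b +300.0ms=1/2b
2) 300.0ms=1/2b +300.0ms=1/2b
3) 600.0ms=1b +450.0ms=3/4b
4) 1050.0ms=7/4b +150.0ms=1/4b
5) 1200.0ms=2b +600.0ms=1b
6) 1800.0ms=3b +450.0ms=3/4b
7) 2250.0ms=15/4b +150.0ms=1/4b
Σ=4b of 4 (100bpm 2/4) — PASS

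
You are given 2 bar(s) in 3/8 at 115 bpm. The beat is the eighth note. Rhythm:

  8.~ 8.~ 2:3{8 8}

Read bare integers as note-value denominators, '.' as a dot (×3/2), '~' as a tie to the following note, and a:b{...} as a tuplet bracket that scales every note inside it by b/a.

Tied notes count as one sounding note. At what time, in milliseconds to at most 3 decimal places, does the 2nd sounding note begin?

note 2 onset = 9/2b = 2347.826ms

1. 0.0ms @ 0 + 2347.826ms (9/2)
2. 2347.826ms @ 9/2 + 782.609ms (3/2)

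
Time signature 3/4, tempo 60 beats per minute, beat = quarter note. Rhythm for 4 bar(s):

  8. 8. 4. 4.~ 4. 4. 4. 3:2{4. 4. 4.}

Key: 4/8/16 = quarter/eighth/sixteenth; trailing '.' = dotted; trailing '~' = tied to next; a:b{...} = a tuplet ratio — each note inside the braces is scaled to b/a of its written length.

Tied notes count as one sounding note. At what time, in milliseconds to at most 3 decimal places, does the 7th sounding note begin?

note 7 onset = 9b = 9000.0ms

1. 0.0ms @ 0 + 750.0ms (3/4)
2. 750.0ms @ 3/4 + 750.0ms (3/4)
3. 1500.0ms @ 3/2 + 1500.0ms (3/2)
4. 3000.0ms @ 3 + 3000.0ms (3)
5. 6000.0ms @ 6 + 1500.0ms (3/2)
6. 7500.0ms @ 15/2 + 1500.0ms (3/2)
7. 9000.0ms @ 9 + 1000.0ms (1)
8. 10000.0ms @ 10 + 1000.0ms (1)
9. 11000.0ms @ 11 + 1000.0ms (1)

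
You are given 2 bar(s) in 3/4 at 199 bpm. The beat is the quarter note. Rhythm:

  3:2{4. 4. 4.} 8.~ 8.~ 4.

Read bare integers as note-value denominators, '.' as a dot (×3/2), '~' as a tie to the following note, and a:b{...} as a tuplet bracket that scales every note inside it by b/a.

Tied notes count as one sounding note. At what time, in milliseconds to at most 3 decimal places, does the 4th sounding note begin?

1. 0.0ms @ 0 + 301.508ms (1)
2. 301.508ms @ 1 + 301.508ms (1)
3. 603.015ms @ 2 + 301.508ms (1)
4. 904.523ms @ 3 + 904.523ms (3)

note 4 onset = 3b = 904.523ms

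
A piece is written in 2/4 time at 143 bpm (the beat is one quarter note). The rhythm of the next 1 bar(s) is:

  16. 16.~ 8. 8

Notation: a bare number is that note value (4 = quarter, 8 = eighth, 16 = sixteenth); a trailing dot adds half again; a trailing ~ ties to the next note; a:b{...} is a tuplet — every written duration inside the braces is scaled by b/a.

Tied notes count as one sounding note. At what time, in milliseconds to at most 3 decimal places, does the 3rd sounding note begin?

note 3 onset = 3/2b = 629.371ms

1. 0.0ms @ 0 + 157.343ms (3/8)
2. 157.343ms @ 3/8 + 472.028ms (9/8)
3. 629.371ms @ 3/2 + 209.79ms (1/2)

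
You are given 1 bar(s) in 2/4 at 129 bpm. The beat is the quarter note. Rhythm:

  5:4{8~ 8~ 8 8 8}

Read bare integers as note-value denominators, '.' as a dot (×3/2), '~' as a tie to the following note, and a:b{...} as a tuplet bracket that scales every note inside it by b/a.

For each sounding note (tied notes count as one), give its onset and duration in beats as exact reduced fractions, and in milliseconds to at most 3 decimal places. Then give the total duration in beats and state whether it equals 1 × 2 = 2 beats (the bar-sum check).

1) 0.0ms=0b +558.14ms=6/5b
2) 558.14ms=6/5b +186.047ms=2/5b
3) 744.186ms=8/5b +186.047ms=2/5b
Σ=2b of 2 (129bpm 2/4) — PASS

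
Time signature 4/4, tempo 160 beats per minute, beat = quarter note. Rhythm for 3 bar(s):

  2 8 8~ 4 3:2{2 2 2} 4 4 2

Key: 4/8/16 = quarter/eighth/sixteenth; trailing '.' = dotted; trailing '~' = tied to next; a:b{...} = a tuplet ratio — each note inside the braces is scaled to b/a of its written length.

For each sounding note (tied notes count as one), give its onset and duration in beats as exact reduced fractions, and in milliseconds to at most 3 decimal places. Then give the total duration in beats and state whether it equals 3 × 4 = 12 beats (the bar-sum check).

1) 0.0ms=0b +750.0ms=2b
2) 750.0ms=2b +187.5ms=1/2b
3) 937.5ms=5/2b +562.5ms=3/2b
4) 1500.0ms=4b +500.0ms=4/3b
5) 2000.0ms=16/3b +500.0ms=4/3b
6) 2500.0ms=20/3b +500.0ms=4/3b
7) 3000.0ms=8b +375.0ms=1b
8) 3375.0ms=9b +375.0ms=1b
9) 3750.0ms=10b +750.0ms=2b
Σ=12b of 12 (160bpm 4/4) — PASS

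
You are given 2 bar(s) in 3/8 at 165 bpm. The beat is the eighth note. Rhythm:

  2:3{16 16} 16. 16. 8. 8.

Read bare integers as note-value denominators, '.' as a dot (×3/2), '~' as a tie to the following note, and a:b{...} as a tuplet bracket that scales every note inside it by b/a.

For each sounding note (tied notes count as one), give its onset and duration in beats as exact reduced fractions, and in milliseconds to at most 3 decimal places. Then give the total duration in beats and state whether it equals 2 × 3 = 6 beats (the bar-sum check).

1) 0.0ms=0b +272.727ms=3/4b
2) 272.727ms=3/4b +272.727ms=3/4b
3) 545.455ms=3/2b +272.727ms=3/4b
4) 818.182ms=9/4b +272.727ms=3/4b
5) 1090.909ms=3b +545.455ms=3/2b
6) 1636.364ms=9/2b +545.455ms=3/2b
Σ=6b of 6 (165bpm 3/8) — PASS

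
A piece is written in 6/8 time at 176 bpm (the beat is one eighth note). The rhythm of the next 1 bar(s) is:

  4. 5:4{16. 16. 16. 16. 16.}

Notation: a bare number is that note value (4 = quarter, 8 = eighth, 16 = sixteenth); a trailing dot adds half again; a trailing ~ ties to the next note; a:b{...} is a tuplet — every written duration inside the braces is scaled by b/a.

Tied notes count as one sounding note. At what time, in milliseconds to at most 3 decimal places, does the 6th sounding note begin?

1. 0.0ms @ 0 + 1022.727ms (3)
2. 1022.727ms @ 3 + 204.545ms (3/5)
3. 1227.273ms @ 18/5 + 204.545ms (3/5)
4. 1431.818ms @ 21/5 + 204.545ms (3/5)
5. 1636.364ms @ 24/5 + 204.545ms (3/5)
6. 1840.909ms @ 27/5 + 204.545ms (3/5)

note 6 onset = 27/5b = 1840.909ms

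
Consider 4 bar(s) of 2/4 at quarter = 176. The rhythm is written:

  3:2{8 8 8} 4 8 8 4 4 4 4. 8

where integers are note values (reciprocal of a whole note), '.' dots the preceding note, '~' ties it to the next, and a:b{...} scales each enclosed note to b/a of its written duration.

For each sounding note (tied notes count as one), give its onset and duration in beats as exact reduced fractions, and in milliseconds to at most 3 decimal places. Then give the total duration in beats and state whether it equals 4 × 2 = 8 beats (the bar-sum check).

1) 0.0ms=0b +113.636ms=1/3b
2) 113.636ms=1/3b +113.636ms=1/3b
3) 227.273ms=2/3b +113.636ms=1/3b
4) 340.909ms=1b +340.909ms=1b
5) 681.818ms=2b +170.455ms=1/2b
6) 852.273ms=5/2b +170.455ms=1/2b
7) 1022.727ms=3b +340.909ms=1b
8) 1363.636ms=4b +340.909ms=1b
9) 1704.545ms=5b +340.909ms=1b
10) 2045.455ms=6b +511.364ms=3/2b
11) 2556.818ms=15/2b +170.455ms=1/2b
Σ=8b of 8 (176bpm 2/4) — PASS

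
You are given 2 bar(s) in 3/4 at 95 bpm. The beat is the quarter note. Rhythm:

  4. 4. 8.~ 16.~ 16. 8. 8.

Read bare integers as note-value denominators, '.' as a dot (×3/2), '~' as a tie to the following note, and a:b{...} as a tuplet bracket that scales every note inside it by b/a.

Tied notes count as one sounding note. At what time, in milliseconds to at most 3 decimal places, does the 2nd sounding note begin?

note 2 onset = 3/2b = 947.368ms

1. 0.0ms @ 0 + 947.368ms (3/2)
2. 947.368ms @ 3/2 + 947.368ms (3/2)
3. 1894.737ms @ 3 + 947.368ms (3/2)
4. 2842.105ms @ 9/2 + 473.684ms (3/4)
5. 3315.789ms @ 21/4 + 473.684ms (3/4)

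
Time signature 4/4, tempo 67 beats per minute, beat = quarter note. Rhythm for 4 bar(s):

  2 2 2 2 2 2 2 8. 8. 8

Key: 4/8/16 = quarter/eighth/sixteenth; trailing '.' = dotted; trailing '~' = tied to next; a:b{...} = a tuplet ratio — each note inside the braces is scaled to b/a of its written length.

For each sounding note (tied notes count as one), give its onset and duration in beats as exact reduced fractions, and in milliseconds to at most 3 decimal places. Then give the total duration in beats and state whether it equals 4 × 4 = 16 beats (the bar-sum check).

1) 0.0ms=0b +1791.045ms=2b
2) 1791.045ms=2b +1791.045ms=2b
3) 3582.09ms=4b +1791.045ms=2b
4) 5373.134ms=6b +1791.045ms=2b
5) 7164.179ms=8b +1791.045ms=2b
6) 8955.224ms=10b +1791.045ms=2b
7) 10746.269ms=12b +1791.045ms=2b
8) 12537.313ms=14b +671.642ms=3/4b
9) 13208.955ms=59/4b +671.642ms=3/4b
10) 13880.597ms=31/2b +447.761ms=1/2b
Σ=16b of 16 (67bpm 4/4) — PASS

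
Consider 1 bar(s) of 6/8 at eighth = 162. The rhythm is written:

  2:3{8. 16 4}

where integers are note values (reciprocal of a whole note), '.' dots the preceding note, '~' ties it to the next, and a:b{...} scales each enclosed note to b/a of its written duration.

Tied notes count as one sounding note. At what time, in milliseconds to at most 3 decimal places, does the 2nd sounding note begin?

note 2 onset = 9/4b = 833.333ms

1. 0.0ms @ 0 + 833.333ms (9/4)
2. 833.333ms @ 9/4 + 277.778ms (3/4)
3. 1111.111ms @ 3 + 1111.111ms (3)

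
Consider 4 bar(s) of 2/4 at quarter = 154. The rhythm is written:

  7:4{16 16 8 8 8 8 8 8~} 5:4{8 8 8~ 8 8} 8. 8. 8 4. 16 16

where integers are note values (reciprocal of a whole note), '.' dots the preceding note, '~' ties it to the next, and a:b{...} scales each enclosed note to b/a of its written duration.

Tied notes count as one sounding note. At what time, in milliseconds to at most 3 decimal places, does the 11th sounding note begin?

1. 0.0ms @ 0 + 55.659ms (1/7)
2. 55.659ms @ 1/7 + 55.659ms (1/7)
3. 111.317ms @ 2/7 + 111.317ms (2/7)
4. 222.635ms @ 4/7 + 111.317ms (2/7)
5. 333.952ms @ 6/7 + 111.317ms (2/7)
6. 445.269ms @ 8/7 + 111.317ms (2/7)
7. 556.586ms @ 10/7 + 111.317ms (2/7)
8. 667.904ms @ 12/7 + 267.161ms (24/35)
9. 935.065ms @ 12/5 + 155.844ms (2/5)
10. 1090.909ms @ 14/5 + 311.688ms (4/5)
11. 1402.597ms @ 18/5 + 155.844ms (2/5)
12. 1558.442ms @ 4 + 292.208ms (3/4)
13. 1850.649ms @ 19/4 + 292.208ms (3/4)
14. 2142.857ms @ 11/2 + 194.805ms (1/2)
15. 2337.662ms @ 6 + 584.416ms (3/2)
16. 2922.078ms @ 15/2 + 97.403ms (1/4)
17. 3019.481ms @ 31/4 + 97.403ms (1/4)

note 11 onset = 18/5b = 1402.597ms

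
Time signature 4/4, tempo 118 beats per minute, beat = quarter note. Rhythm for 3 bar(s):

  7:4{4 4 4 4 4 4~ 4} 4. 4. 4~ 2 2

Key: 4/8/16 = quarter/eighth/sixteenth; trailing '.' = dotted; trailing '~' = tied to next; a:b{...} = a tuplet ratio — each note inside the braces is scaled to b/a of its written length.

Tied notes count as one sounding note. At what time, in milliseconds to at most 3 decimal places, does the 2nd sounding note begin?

1. 0.0ms @ 0 + 290.557ms (4/7)
2. 290.557ms @ 4/7 + 290.557ms (4/7)
3. 581.114ms @ 8/7 + 290.557ms (4/7)
4. 871.671ms @ 12/7 + 290.557ms (4/7)
5. 1162.228ms @ 16/7 + 290.557ms (4/7)
6. 1452.785ms @ 20/7 + 581.114ms (8/7)
7. 2033.898ms @ 4 + 762.712ms (3/2)
8. 2796.61ms @ 11/2 + 762.712ms (3/2)
9. 3559.322ms @ 7 + 1525.424ms (3)
10. 5084.746ms @ 10 + 1016.949ms (2)

note 2 onset = 4/7b = 290.557ms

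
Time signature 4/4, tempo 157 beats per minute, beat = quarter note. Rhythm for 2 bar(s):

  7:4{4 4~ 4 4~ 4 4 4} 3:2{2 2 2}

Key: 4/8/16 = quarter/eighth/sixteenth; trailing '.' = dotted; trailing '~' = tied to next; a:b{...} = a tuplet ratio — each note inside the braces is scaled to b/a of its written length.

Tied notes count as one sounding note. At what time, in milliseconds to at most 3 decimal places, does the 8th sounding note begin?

1. 0.0ms @ 0 + 218.38ms (4/7)
2. 218.38ms @ 4/7 + 436.761ms (8/7)
3. 655.141ms @ 12/7 + 436.761ms (8/7)
4. 1091.902ms @ 20/7 + 218.38ms (4/7)
5. 1310.282ms @ 24/7 + 218.38ms (4/7)
6. 1528.662ms @ 4 + 509.554ms (4/3)
7. 2038.217ms @ 16/3 + 509.554ms (4/3)
8. 2547.771ms @ 20/3 + 509.554ms (4/3)

note 8 onset = 20/3b = 2547.771ms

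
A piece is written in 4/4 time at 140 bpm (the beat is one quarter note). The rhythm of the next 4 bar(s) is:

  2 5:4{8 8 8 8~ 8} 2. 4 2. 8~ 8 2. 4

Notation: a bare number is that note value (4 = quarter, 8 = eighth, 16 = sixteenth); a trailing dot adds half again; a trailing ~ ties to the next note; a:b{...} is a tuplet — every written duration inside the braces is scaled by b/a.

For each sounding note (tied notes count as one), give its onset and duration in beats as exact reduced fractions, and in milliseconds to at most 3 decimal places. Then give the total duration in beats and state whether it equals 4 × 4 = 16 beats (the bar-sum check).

1) 0.0ms=0b +857.143ms=2b
2) 857.143ms=2b +171.429ms=2/5b
3) 1028.571ms=12/5b +171.429ms=2/5b
4) 1200.0ms=14/5b +171.429ms=2/5b
5) 1371.429ms=16/5b +342.857ms=4/5b
6) 1714.286ms=4b +1285.714ms=3b
7) 3000.0ms=7b +428.571ms=1b
8) 3428.571ms=8b +1285.714ms=3b
9) 4714.286ms=11b +428.571ms=1b
10) 5142.857ms=12b +1285.714ms=3b
11) 6428.571ms=15b +428.571ms=1b
Σ=16b of 16 (140bpm 4/4) — PASS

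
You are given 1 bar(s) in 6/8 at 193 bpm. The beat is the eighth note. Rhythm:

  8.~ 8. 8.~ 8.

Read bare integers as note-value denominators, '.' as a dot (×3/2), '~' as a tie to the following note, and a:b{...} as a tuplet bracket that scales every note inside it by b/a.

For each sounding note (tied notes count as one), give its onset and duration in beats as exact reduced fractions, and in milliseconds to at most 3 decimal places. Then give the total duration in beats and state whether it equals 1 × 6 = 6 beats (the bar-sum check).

1) 0.0ms=0b +932.642ms=3b
2) 932.642ms=3b +932.642ms=3b
Σ=6b of 6 (193bpm 6/8) — PASS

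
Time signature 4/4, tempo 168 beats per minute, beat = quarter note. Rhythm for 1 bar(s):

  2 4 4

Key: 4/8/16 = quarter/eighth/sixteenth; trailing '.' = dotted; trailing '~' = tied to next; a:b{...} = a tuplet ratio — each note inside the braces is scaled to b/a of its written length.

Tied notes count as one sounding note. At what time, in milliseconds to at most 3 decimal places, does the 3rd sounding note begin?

note 3 onset = 3b = 1071.429ms

1. 0.0ms @ 0 + 714.286ms (2)
2. 714.286ms @ 2 + 357.143ms (1)
3. 1071.429ms @ 3 + 357.143ms (1)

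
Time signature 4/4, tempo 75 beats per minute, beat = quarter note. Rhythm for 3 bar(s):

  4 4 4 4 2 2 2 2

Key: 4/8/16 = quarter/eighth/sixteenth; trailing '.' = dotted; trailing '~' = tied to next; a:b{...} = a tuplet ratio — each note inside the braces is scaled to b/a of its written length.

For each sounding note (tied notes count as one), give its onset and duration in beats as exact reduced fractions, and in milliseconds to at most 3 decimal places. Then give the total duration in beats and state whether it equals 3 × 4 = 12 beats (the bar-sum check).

1) 0.0ms=0b +800.0ms=1b
2) 800.0ms=1b +800.0ms=1b
3) 1600.0ms=2b +800.0ms=1b
4) 2400.0ms=3b +800.0ms=1b
5) 3200.0ms=4b +1600.0ms=2b
6) 4800.0ms=6b +1600.0ms=2b
7) 6400.0ms=8b +1600.0ms=2b
8) 8000.0ms=10b +1600.0ms=2b
Σ=12b of 12 (75bpm 4/4) — PASS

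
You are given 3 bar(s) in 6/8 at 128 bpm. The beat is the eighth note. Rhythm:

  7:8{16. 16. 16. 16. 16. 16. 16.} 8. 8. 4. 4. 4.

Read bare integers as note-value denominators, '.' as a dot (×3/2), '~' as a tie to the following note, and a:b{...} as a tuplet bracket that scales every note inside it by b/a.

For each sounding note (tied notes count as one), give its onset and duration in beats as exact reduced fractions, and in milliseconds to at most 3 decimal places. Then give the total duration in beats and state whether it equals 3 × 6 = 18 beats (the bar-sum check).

1) 0.0ms=0b +401.786ms=6/7b
2) 401.786ms=6/7b +401.786ms=6/7b
3) 803.571ms=12/7b +401.786ms=6/7b
4) 1205.357ms=18/7b +401.786ms=6/7b
5) 1607.143ms=24/7b +401.786ms=6/7b
6) 2008.929ms=30/7b +401.786ms=6/7b
7) 2410.714ms=36/7b +401.786ms=6/7b
8) 2812.5ms=6b +703.125ms=3/2b
9) 3515.625ms=15/2b +703.125ms=3/2b
10) 4218.75ms=9b +1406.25ms=3b
11) 5625.0ms=12b +1406.25ms=3b
12) 7031.25ms=15b +1406.25ms=3b
Σ=18b of 18 (128bpm 6/8) — PASS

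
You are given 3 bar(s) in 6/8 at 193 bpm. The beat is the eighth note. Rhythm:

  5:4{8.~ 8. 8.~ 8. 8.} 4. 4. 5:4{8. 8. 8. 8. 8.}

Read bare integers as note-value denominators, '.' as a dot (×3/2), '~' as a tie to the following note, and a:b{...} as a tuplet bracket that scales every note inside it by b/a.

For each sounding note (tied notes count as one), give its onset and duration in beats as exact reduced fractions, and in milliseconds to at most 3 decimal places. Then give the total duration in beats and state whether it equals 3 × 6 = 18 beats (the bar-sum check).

1) 0.0ms=0b +746.114ms=12/5b
2) 746.114ms=12/5b +746.114ms=12/5b
3) 1492.228ms=24/5b +373.057ms=6/5b
4) 1865.285ms=6b +932.642ms=3b
5) 2797.927ms=9b +932.642ms=3b
6) 3730.57ms=12b +373.057ms=6/5b
7) 4103.627ms=66/5b +373.057ms=6/5b
8) 4476.684ms=72/5b +373.057ms=6/5b
9) 4849.741ms=78/5b +373.057ms=6/5b
10) 5222.798ms=84/5b +373.057ms=6/5b
Σ=18b of 18 (193bpm 6/8) — PASS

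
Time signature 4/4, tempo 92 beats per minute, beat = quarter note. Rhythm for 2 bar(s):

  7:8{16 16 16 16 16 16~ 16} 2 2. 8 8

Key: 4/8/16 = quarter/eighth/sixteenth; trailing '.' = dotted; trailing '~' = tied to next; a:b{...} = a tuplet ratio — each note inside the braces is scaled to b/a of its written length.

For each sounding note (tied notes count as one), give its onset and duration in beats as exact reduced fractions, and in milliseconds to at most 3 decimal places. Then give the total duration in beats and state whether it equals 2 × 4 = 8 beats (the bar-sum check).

1) 0.0ms=0b +186.335ms=2/7b
2) 186.335ms=2/7b +186.335ms=2/7b
3) 372.671ms=4/7b +186.335ms=2/7b
4) 559.006ms=6/7b +186.335ms=2/7b
5) 745.342ms=8/7b +186.335ms=2/7b
6) 931.677ms=10/7b +372.671ms=4/7b
7) 1304.348ms=2b +1304.348ms=2b
8) 2608.696ms=4b +1956.522ms=3b
9) 4565.217ms=7b +326.087ms=1/2b
10) 4891.304ms=15/2b +326.087ms=1/2b
Σ=8b of 8 (92bpm 4/4) — PASS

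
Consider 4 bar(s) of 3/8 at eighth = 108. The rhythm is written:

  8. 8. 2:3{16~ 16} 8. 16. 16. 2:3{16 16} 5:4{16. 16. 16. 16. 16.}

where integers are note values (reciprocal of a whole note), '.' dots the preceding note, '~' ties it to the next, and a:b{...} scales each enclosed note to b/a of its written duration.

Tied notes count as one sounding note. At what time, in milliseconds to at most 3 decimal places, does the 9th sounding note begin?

1. 0.0ms @ 0 + 833.333ms (3/2)
2. 833.333ms @ 3/2 + 833.333ms (3/2)
3. 1666.667ms @ 3 + 833.333ms (3/2)
4. 2500.0ms @ 9/2 + 833.333ms (3/2)
5. 3333.333ms @ 6 + 416.667ms (3/4)
6. 3750.0ms @ 27/4 + 416.667ms (3/4)
7. 4166.667ms @ 15/2 + 416.667ms (3/4)
8. 4583.333ms @ 33/4 + 416.667ms (3/4)
9. 5000.0ms @ 9 + 333.333ms (3/5)
10. 5333.333ms @ 48/5 + 333.333ms (3/5)
11. 5666.667ms @ 51/5 + 333.333ms (3/5)
12. 6000.0ms @ 54/5 + 333.333ms (3/5)
13. 6333.333ms @ 57/5 + 333.333ms (3/5)

note 9 onset = 9b = 5000.0ms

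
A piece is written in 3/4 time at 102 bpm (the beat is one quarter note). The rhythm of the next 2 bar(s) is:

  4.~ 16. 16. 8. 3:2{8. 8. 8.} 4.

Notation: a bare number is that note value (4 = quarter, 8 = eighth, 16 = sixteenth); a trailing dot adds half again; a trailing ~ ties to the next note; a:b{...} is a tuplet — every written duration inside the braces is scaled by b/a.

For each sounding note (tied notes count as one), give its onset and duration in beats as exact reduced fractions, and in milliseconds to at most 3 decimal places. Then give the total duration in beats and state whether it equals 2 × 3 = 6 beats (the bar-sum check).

1) 0.0ms=0b +1102.941ms=15/8b
2) 1102.941ms=15/8b +220.588ms=3/8b
3) 1323.529ms=9/4b +441.176ms=3/4b
4) 1764.706ms=3b +294.118ms=1/2b
5) 2058.824ms=7/2b +294.118ms=1/2b
6) 2352.941ms=4b +294.118ms=1/2b
7) 2647.059ms=9/2b +882.353ms=3/2b
Σ=6b of 6 (102bpm 3/4) — PASS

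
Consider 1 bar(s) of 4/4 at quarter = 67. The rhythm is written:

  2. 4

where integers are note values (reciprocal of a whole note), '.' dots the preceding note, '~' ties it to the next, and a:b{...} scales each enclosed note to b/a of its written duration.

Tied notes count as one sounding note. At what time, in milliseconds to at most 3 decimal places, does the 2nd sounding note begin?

note 2 onset = 3b = 2686.567ms

1. 0.0ms @ 0 + 2686.567ms (3)
2. 2686.567ms @ 3 + 895.522ms (1)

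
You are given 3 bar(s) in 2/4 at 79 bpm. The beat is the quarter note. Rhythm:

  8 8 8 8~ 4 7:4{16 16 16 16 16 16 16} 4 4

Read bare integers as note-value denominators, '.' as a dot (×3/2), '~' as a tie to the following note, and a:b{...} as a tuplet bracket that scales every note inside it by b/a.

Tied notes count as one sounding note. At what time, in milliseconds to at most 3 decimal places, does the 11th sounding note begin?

1. 0.0ms @ 0 + 379.747ms (1/2)
2. 379.747ms @ 1/2 + 379.747ms (1/2)
3. 759.494ms @ 1 + 379.747ms (1/2)
4. 1139.241ms @ 3/2 + 1139.241ms (3/2)
5. 2278.481ms @ 3 + 108.499ms (1/7)
6. 2386.98ms @ 22/7 + 108.499ms (1/7)
7. 2495.479ms @ 23/7 + 108.499ms (1/7)
8. 2603.978ms @ 24/7 + 108.499ms (1/7)
9. 2712.477ms @ 25/7 + 108.499ms (1/7)
10. 2820.976ms @ 26/7 + 108.499ms (1/7)
11. 2929.476ms @ 27/7 + 108.499ms (1/7)
12. 3037.975ms @ 4 + 759.494ms (1)
13. 3797.468ms @ 5 + 759.494ms (1)

note 11 onset = 27/7b = 2929.476ms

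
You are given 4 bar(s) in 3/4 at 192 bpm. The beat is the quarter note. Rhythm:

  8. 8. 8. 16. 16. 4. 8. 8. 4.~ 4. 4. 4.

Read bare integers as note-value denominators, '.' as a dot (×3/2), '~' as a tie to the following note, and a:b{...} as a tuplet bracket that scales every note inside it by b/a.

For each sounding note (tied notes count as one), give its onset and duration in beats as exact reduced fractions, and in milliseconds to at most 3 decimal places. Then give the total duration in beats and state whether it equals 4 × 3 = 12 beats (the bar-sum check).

1) 0.0ms=0b +234.375ms=3/4b
2) 234.375ms=3/4b +234.375ms=3/4b
3) 468.75ms=3/2b +234.375ms=3/4b
4) 703.125ms=9/4b +117.188ms=3/8b
5) 820.312ms=21/8b +117.188ms=3/8b
6) 937.5ms=3b +468.75ms=3/2b
7) 1406.25ms=9/2b +234.375ms=3/4b
8) 1640.625ms=21/4b +234.375ms=3/4b
9) 1875.0ms=6b +937.5ms=3b
10) 2812.5ms=9b +468.75ms=3/2b
11) 3281.25ms=21/2b +468.75ms=3/2b
Σ=12b of 12 (192bpm 3/4) — PASS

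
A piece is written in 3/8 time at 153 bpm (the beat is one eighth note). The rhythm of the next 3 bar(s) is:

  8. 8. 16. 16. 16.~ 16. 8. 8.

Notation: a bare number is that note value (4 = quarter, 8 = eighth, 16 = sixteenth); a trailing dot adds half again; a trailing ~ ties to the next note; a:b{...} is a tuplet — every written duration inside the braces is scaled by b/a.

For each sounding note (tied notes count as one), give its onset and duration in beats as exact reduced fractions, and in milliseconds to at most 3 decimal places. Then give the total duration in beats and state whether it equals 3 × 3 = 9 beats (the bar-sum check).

1) 0.0ms=0b +588.235ms=3/2b
2) 588.235ms=3/2b +588.235ms=3/2b
3) 1176.471ms=3b +294.118ms=3/4b
4) 1470.588ms=15/4b +294.118ms=3/4b
5) 1764.706ms=9/2b +588.235ms=3/2b
6) 2352.941ms=6b +588.235ms=3/2b
7) 2941.176ms=15/2b +588.235ms=3/2b
Σ=9b of 9 (153bpm 3/8) — PASS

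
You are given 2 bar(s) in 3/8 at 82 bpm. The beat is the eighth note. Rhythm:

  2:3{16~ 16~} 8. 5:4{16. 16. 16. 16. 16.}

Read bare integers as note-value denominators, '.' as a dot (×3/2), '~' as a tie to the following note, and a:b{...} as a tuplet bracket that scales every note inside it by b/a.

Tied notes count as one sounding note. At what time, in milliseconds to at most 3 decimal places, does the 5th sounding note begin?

1. 0.0ms @ 0 + 2195.122ms (3)
2. 2195.122ms @ 3 + 439.024ms (3/5)
3. 2634.146ms @ 18/5 + 439.024ms (3/5)
4. 3073.171ms @ 21/5 + 439.024ms (3/5)
5. 3512.195ms @ 24/5 + 439.024ms (3/5)
6. 3951.22ms @ 27/5 + 439.024ms (3/5)

note 5 onset = 24/5b = 3512.195ms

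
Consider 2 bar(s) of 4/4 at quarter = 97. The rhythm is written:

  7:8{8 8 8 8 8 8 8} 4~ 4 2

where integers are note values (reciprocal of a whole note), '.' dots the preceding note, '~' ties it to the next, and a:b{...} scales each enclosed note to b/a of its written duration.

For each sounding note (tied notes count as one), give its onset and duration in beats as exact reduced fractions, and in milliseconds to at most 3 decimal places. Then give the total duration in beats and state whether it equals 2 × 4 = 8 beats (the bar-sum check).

1) 0.0ms=0b +353.461ms=4/7b
2) 353.461ms=4/7b +353.461ms=4/7b
3) 706.922ms=8/7b +353.461ms=4/7b
4) 1060.383ms=12/7b +353.461ms=4/7b
5) 1413.844ms=16/7b +353.461ms=4/7b
6) 1767.305ms=20/7b +353.461ms=4/7b
7) 2120.766ms=24/7b +353.461ms=4/7b
8) 2474.227ms=4b +1237.113ms=2b
9) 3711.34ms=6b +1237.113ms=2b
Σ=8b of 8 (97bpm 4/4) — PASS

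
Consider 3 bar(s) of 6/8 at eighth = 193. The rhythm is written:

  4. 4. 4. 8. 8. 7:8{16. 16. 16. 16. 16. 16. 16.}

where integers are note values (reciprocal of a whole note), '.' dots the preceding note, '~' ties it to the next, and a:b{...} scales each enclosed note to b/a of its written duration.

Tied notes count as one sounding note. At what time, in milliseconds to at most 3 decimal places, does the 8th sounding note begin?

1. 0.0ms @ 0 + 932.642ms (3)
2. 932.642ms @ 3 + 932.642ms (3)
3. 1865.285ms @ 6 + 932.642ms (3)
4. 2797.927ms @ 9 + 466.321ms (3/2)
5. 3264.249ms @ 21/2 + 466.321ms (3/2)
6. 3730.57ms @ 12 + 266.469ms (6/7)
7. 3997.039ms @ 90/7 + 266.469ms (6/7)
8. 4263.509ms @ 96/7 + 266.469ms (6/7)
9. 4529.978ms @ 102/7 + 266.469ms (6/7)
10. 4796.447ms @ 108/7 + 266.469ms (6/7)
11. 5062.916ms @ 114/7 + 266.469ms (6/7)
12. 5329.386ms @ 120/7 + 266.469ms (6/7)

note 8 onset = 96/7b = 4263.509ms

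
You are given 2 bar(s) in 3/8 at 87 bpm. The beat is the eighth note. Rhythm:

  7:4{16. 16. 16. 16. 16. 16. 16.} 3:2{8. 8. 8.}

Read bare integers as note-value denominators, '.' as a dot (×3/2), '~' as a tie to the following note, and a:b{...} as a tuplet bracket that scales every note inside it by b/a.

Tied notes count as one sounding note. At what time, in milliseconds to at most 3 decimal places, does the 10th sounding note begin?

1. 0.0ms @ 0 + 295.567ms (3/7)
2. 295.567ms @ 3/7 + 295.567ms (3/7)
3. 591.133ms @ 6/7 + 295.567ms (3/7)
4. 886.7ms @ 9/7 + 295.567ms (3/7)
5. 1182.266ms @ 12/7 + 295.567ms (3/7)
6. 1477.833ms @ 15/7 + 295.567ms (3/7)
7. 1773.399ms @ 18/7 + 295.567ms (3/7)
8. 2068.966ms @ 3 + 689.655ms (1)
9. 2758.621ms @ 4 + 689.655ms (1)
10. 3448.276ms @ 5 + 689.655ms (1)

note 10 onset = 5b = 3448.276ms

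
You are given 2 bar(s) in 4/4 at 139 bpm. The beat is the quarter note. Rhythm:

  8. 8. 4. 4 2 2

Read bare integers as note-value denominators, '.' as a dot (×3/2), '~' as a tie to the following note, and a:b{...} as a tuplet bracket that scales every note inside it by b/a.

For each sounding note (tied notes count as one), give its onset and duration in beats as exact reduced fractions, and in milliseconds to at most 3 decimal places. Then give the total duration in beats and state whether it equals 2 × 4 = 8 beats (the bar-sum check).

1) 0.0ms=0b +323.741ms=3/4b
2) 323.741ms=3/4b +323.741ms=3/4b
3) 647.482ms=3/2b +647.482ms=3/2b
4) 1294.964ms=3b +431.655ms=1b
5) 1726.619ms=4b +863.309ms=2b
6) 2589.928ms=6b +863.309ms=2b
Σ=8b of 8 (139bpm 4/4) — PASS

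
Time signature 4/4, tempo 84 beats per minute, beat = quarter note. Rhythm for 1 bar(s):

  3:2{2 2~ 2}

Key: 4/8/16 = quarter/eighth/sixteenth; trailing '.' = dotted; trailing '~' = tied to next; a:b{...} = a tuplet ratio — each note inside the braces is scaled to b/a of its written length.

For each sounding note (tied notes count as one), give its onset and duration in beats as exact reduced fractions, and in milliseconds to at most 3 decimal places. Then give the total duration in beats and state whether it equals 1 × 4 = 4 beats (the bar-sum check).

1) 0.0ms=0b +952.381ms=4/3b
2) 952.381ms=4/3b +1904.762ms=8/3b
Σ=4b of 4 (84bpm 4/4) — PASS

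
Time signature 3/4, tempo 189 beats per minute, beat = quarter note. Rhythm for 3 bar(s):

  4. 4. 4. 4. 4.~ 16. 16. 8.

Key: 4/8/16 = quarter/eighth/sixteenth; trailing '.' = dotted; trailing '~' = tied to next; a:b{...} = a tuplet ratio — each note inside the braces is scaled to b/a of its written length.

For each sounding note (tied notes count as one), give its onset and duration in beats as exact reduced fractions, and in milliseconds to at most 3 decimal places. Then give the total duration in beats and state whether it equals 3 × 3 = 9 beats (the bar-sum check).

1) 0.0ms=0b +476.19ms=3/2b
2) 476.19ms=3/2b +476.19ms=3/2b
3) 952.381ms=3b +476.19ms=3/2b
4) 1428.571ms=9/2b +476.19ms=3/2b
5) 1904.762ms=6b +595.238ms=15/8b
6) 2500.0ms=63/8b +119.048ms=3/8b
7) 2619.048ms=33/4b +238.095ms=3/4b
Σ=9b of 9 (189bpm 3/4) — PASS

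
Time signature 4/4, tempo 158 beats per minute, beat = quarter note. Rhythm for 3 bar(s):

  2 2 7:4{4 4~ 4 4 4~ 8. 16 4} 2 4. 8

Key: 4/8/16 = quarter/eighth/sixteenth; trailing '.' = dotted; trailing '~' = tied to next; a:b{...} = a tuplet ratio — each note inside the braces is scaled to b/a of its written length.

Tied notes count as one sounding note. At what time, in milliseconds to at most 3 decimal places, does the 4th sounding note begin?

note 4 onset = 32/7b = 1735.986ms

1. 0.0ms @ 0 + 759.494ms (2)
2. 759.494ms @ 2 + 759.494ms (2)
3. 1518.987ms @ 4 + 216.998ms (4/7)
4. 1735.986ms @ 32/7 + 433.996ms (8/7)
5. 2169.982ms @ 40/7 + 216.998ms (4/7)
6. 2386.98ms @ 44/7 + 379.747ms (1)
7. 2766.727ms @ 51/7 + 54.25ms (1/7)
8. 2820.976ms @ 52/7 + 216.998ms (4/7)
9. 3037.975ms @ 8 + 759.494ms (2)
10. 3797.468ms @ 10 + 569.62ms (3/2)
11. 4367.089ms @ 23/2 + 189.873ms (1/2)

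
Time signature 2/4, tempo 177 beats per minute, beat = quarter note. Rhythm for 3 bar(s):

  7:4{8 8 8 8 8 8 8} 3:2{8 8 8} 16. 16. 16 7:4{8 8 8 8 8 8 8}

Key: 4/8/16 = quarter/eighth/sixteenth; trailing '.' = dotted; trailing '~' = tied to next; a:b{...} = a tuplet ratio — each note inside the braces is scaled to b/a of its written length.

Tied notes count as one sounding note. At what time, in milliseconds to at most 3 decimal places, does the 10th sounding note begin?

note 10 onset = 8/3b = 903.955ms

1. 0.0ms @ 0 + 96.852ms (2/7)
2. 96.852ms @ 2/7 + 96.852ms (2/7)
3. 193.705ms @ 4/7 + 96.852ms (2/7)
4. 290.557ms @ 6/7 + 96.852ms (2/7)
5. 387.409ms @ 8/7 + 96.852ms (2/7)
6. 484.262ms @ 10/7 + 96.852ms (2/7)
7. 581.114ms @ 12/7 + 96.852ms (2/7)
8. 677.966ms @ 2 + 112.994ms (1/3)
9. 790.96ms @ 7/3 + 112.994ms (1/3)
10. 903.955ms @ 8/3 + 112.994ms (1/3)
11. 1016.949ms @ 3 + 127.119ms (3/8)
12. 1144.068ms @ 27/8 + 127.119ms (3/8)
13. 1271.186ms @ 15/4 + 84.746ms (1/4)
14. 1355.932ms @ 4 + 96.852ms (2/7)
15. 1452.785ms @ 30/7 + 96.852ms (2/7)
16. 1549.637ms @ 32/7 + 96.852ms (2/7)
17. 1646.489ms @ 34/7 + 96.852ms (2/7)
18. 1743.341ms @ 36/7 + 96.852ms (2/7)
19. 1840.194ms @ 38/7 + 96.852ms (2/7)
20. 1937.046ms @ 40/7 + 96.852ms (2/7)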